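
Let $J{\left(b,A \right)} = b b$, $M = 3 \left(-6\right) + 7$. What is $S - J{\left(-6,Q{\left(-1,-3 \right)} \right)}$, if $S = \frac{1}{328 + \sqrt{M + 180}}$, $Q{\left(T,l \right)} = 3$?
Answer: $- \frac{12275}{341} \approx -35.997$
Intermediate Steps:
$M = -11$ ($M = -18 + 7 = -11$)
$J{\left(b,A \right)} = b^{2}$
$S = \frac{1}{341}$ ($S = \frac{1}{328 + \sqrt{-11 + 180}} = \frac{1}{328 + \sqrt{169}} = \frac{1}{328 + 13} = \frac{1}{341} \approx 0.0029326$)
$S - J{\left(-6,Q{\left(-1,-3 \right)} \right)} = \frac{1}{341} - \left(-6\right)^{2} = \frac{1}{341} - 36 = - \frac{12275}{341}$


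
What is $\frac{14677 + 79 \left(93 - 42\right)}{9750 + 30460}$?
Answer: $\frac{9353}{20105} \approx 0.46521$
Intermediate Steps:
$\frac{14677 + 79 \left(93 - 42\right)}{9750 + 30460} = \frac{14677 + 79 \left(93 - 42\right)}{40210} = \left(14677 + 79 \cdot 51\right) \frac{1}{40210} = \left(14677 + 4029\right) \frac{1}{40210} = 18706 \cdot \frac{1}{40210} = \frac{9353}{20105}$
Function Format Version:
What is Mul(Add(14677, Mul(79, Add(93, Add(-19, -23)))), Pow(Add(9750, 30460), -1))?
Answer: Rational(9353, 20105) ≈ 0.46521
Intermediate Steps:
Mul(Add(14677, Mul(79, Add(93, Add(-19, -23)))), Pow(Add(9750, 30460), -1)) = Mul(Add(14677, Mul(79, Add(93, -42))), Pow(40210, -1)) = Mul(Add(14677, Mul(79, 51)), Rational(1, 40210)) = Mul(Add(14677, 4029), Rational(1, 40210)) = Mul(18706, Rational(1, 40210)) = Rational(9353, 20105)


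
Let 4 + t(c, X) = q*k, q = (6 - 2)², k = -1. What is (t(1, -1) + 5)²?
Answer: 225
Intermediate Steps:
q = 16 (q = 4² = 16)
t(c, X) = -20 (t(c, X) = -4 + 16*(-1) = -4 - 16 = -20)
(t(1, -1) + 5)² = (-20 + 5)² = (-15)² = 225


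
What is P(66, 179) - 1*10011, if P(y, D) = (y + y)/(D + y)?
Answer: -2452563/245 ≈ -10010.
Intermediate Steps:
P(y, D) = 2*y/(D + y) (P(y, D) = (2*y)/(D + y) = 2*y/(D + y))
P(66, 179) - 1*10011 = 2*66/(179 + 66) - 1*10011 = 2*66/245 - 10011 = 2*66*(1/245) - 10011 = 132/245 - 10011 = -2452563/245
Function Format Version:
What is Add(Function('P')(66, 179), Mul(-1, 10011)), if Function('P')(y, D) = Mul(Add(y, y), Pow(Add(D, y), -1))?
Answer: Rational(-2452563, 245) ≈ -10010.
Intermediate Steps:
Function('P')(y, D) = Mul(2, y, Pow(Add(D, y), -1)) (Function('P')(y, D) = Mul(Mul(2, y), Pow(Add(D, y), -1)) = Mul(2, y, Pow(Add(D, y), -1)))
Add(Function('P')(66, 179), Mul(-1, 10011)) = Add(Mul(2, 66, Pow(Add(179, 66), -1)), Mul(-1, 10011)) = Add(Mul(2, 66, Pow(245, -1)), -10011) = Add(Mul(2, 66, Rational(1, 245)), -10011) = Add(Rational(132, 245), -10011) = Rational(-2452563, 245)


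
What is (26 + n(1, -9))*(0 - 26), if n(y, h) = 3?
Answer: -754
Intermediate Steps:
(26 + n(1, -9))*(0 - 26) = (26 + 3)*(0 - 26) = 29*(-26) = -754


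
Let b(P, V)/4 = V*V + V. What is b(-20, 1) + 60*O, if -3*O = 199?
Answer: -3972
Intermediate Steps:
b(P, V) = 4*V + 4*V**2 (b(P, V) = 4*(V*V + V) = 4*(V**2 + V) = 4*(V + V**2) = 4*V + 4*V**2)
O = -199/3 (O = -1/3*199 = -199/3 ≈ -66.333)
b(-20, 1) + 60*O = 4*1*(1 + 1) + 60*(-199/3) = 4*1*2 - 3980 = 8 - 3980 = -3972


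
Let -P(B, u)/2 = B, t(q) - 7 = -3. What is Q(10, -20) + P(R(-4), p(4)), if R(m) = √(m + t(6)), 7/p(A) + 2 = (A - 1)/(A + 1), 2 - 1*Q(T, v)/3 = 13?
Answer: -33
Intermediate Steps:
t(q) = 4 (t(q) = 7 - 3 = 4)
Q(T, v) = -33 (Q(T, v) = 6 - 3*13 = 6 - 39 = -33)
p(A) = 7/(-2 + (-1 + A)/(1 + A)) (p(A) = 7/(-2 + (A - 1)/(A + 1)) = 7/(-2 + (-1 + A)/(1 + A)))
R(m) = √(4 + m) (R(m) = √(m + 4) = √(4 + m))
P(B, u) = -2*B
Q(10, -20) + P(R(-4), p(4)) = -33 - 2*√(4 - 4) = -33 - 2*√0 = -33 - 2*0 = -33 + 0 = -33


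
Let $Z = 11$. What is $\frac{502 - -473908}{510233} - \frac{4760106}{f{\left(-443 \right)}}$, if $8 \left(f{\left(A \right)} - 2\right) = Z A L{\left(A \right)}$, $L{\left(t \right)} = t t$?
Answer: $\frac{157706174063198}{162648905662371} \approx 0.96961$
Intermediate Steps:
$L{\left(t \right)} = t^{2}$
$f{\left(A \right)} = 2 + \frac{11 A^{3}}{8}$ ($f{\left(A \right)} = 2 + \frac{11 A A^{2}}{8} = 2 + \frac{11 A^{3}}{8}$)
$\frac{502 - -473908}{510233} - \frac{4760106}{f{\left(-443 \right)}} = \frac{502 - -473908}{510233} - \frac{4760106}{2 + \frac{11 \left(-443\right)^{3}}{8}} = \left(502 + 473908\right) \frac{1}{510233} - \frac{4760106}{2 + \frac{11}{8} \left(-86938307\right)} = 474410 \cdot \frac{1}{510233} - \frac{4760106}{2 - \frac{956321377}{8}} = \frac{474410}{510233} - \frac{4760106}{- \frac{956321361}{8}} = \frac{474410}{510233} - - \frac{12693616}{318773787} = \frac{474410}{510233} + \frac{12693616}{318773787} = \frac{157706174063198}{162648905662371}$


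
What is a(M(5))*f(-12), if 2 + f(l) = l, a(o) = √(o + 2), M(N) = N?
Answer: -14*√7 ≈ -37.041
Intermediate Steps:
a(o) = √(2 + o)
f(l) = -2 + l
a(M(5))*f(-12) = √(2 + 5)*(-2 - 12) = √7*(-14) = -14*√7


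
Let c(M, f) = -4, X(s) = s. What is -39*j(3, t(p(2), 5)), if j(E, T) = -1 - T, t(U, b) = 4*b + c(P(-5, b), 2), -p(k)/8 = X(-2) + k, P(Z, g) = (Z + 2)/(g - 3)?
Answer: 663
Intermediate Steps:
P(Z, g) = (2 + Z)/(-3 + g)
p(k) = 16 - 8*k (p(k) = -8*(-2 + k) = 16 - 8*k)
t(U, b) = -4 + 4*b (t(U, b) = 4*b - 4 = -4 + 4*b)
-39*j(3, t(p(2), 5)) = -39*(-1 - (-4 + 4*5)) = -39*(-1 - (-4 + 20)) = -39*(-1 - 1*16) = -39*(-1 - 16) = -39*(-17) = 663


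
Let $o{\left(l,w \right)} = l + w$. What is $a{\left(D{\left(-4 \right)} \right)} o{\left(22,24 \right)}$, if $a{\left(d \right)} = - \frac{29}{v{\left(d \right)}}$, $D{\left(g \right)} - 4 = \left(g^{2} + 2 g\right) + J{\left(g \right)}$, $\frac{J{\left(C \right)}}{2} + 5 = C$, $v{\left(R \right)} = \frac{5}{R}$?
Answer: $\frac{8004}{5} \approx 1600.8$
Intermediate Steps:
$J{\left(C \right)} = -10 + 2 C$
$D{\left(g \right)} = -6 + g^{2} + 4 g$ ($D{\left(g \right)} = 4 + \left(\left(g^{2} + 2 g\right) + \left(-10 + 2 g\right)\right) = 4 + \left(-10 + g^{2} + 4 g\right) = -6 + g^{2} + 4 g$)
$a{\left(d \right)} = - \frac{29 d}{5}$ ($a{\left(d \right)} = - \frac{29}{5 \frac{1}{d}} = - 29 \frac{d}{5} = - \frac{29 d}{5}$)
$a{\left(D{\left(-4 \right)} \right)} o{\left(22,24 \right)} = - \frac{29 \left(-6 + \left(-4\right)^{2} + 4 \left(-4\right)\right)}{5} \left(22 + 24\right) = - \frac{29 \left(-6 + 16 - 16\right)}{5} \cdot 46 = \left(- \frac{29}{5}\right) \left(-6\right) 46 = \frac{174}{5} \cdot 46 = \frac{8004}{5}$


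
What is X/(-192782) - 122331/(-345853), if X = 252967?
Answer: -63906181009/66674233046 ≈ -0.95848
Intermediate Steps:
X/(-192782) - 122331/(-345853) = 252967/(-192782) - 122331/(-345853) = 252967*(-1/192782) - 122331*(-1/345853) = -252967/192782 + 122331/345853 = -63906181009/66674233046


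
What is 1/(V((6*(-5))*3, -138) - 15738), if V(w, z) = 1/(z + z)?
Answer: -276/4343689 ≈ -6.3540e-5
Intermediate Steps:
V(w, z) = 1/(2*z)
1/(V((6*(-5))*3, -138) - 15738) = 1/((½)/(-138) - 15738) = 1/((½)*(-1/138) - 15738) = 1/(-1/276 - 15738) = 1/(-4343689/276) = -276/4343689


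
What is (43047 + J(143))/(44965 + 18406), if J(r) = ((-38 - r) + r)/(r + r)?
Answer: 879386/1294579 ≈ 0.67928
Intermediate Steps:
J(r) = -19/r (J(r) = -38*1/(2*r) = -19/r)
(43047 + J(143))/(44965 + 18406) = (43047 - 19/143)/(44965 + 18406) = (43047 - 19*1/143)/63371 = (43047 - 19/143)*(1/63371) = (6155702/143)*(1/63371) = 879386/1294579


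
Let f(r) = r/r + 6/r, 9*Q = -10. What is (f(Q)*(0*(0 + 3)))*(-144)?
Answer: 0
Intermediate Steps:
Q = -10/9 (Q = (⅑)*(-10) = -10/9 ≈ -1.1111)
f(r) = 1 + 6/r
(f(Q)*(0*(0 + 3)))*(-144) = (((6 - 10/9)/(-10/9))*(0*(0 + 3)))*(-144) = ((-9/10*44/9)*(0*3))*(-144) = -22/5*0*(-144) = 0*(-144) = 0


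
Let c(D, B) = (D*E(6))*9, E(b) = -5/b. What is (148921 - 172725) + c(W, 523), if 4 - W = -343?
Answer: -52813/2 ≈ -26407.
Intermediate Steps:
W = 347 (W = 4 - 1*(-343) = 4 + 343 = 347)
c(D, B) = -15*D/2 (c(D, B) = (D*(-5/6))*9 = -5*D/6*9 = -15*D/2)
(148921 - 172725) + c(W, 523) = (148921 - 172725) - 15/2*347 = -23804 - 5205/2 = -52813/2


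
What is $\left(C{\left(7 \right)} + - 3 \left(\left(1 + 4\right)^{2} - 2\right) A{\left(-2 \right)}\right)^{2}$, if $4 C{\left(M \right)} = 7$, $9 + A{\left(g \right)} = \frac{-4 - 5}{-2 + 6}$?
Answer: $605284$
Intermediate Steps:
$A{\left(g \right)} = - \frac{45}{4}$ ($A{\left(g \right)} = -9 + \frac{-4 - 5}{-2 + 6} = -9 - \frac{9}{4} = - \frac{45}{4}$)
$C{\left(M \right)} = \frac{7}{4}$ ($C{\left(M \right)} = \frac{1}{4} \cdot 7 = \frac{7}{4}$)
$\left(C{\left(7 \right)} + - 3 \left(\left(1 + 4\right)^{2} - 2\right) A{\left(-2 \right)}\right)^{2} = \left(\frac{7}{4} + - 3 \left(\left(1 + 4\right)^{2} - 2\right) \left(- \frac{45}{4}\right)\right)^{2} = \left(\frac{7}{4} + - 3 \left(5^{2} - 2\right) \left(- \frac{45}{4}\right)\right)^{2} = \left(\frac{7}{4} + - 3 \left(25 - 2\right) \left(- \frac{45}{4}\right)\right)^{2} = \left(\frac{7}{4} + \left(-3\right) 23 \left(- \frac{45}{4}\right)\right)^{2} = \left(\frac{7}{4} - - \frac{3105}{4}\right)^{2} = \left(\frac{7}{4} + \frac{3105}{4}\right)^{2} = 778^{2} = 605284$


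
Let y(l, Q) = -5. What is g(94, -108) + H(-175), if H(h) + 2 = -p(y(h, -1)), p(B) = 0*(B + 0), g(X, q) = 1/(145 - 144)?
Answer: -1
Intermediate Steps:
g(X, q) = 1 (g(X, q) = 1/1 = 1)
p(B) = 0 (p(B) = 0*B = 0)
H(h) = -2 (H(h) = -2 - 1*0 = -2 + 0 = -2)
g(94, -108) + H(-175) = 1 - 2 = -1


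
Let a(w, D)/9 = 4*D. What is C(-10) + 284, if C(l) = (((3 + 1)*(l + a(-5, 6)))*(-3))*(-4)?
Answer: 10172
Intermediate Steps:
a(w, D) = 36*D (a(w, D) = 9*(4*D) = 36*D)
C(l) = 10368 + 48*l (C(l) = (((3 + 1)*(l + 36*6))*(-3))*(-4) = ((4*(l + 216))*(-3))*(-4) = ((4*(216 + l))*(-3))*(-4) = ((864 + 4*l)*(-3))*(-4) = (-2592 - 12*l)*(-4) = 10368 + 48*l)
C(-10) + 284 = (10368 + 48*(-10)) + 284 = (10368 - 480) + 284 = 9888 + 284 = 10172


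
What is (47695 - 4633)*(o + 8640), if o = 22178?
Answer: 1327084716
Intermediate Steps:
(47695 - 4633)*(o + 8640) = (47695 - 4633)*(22178 + 8640) = 43062*30818 = 1327084716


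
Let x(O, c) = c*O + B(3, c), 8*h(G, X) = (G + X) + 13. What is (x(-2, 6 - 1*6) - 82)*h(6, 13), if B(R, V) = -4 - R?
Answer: -356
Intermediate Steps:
h(G, X) = 13/8 + G/8 + X/8 (h(G, X) = ((G + X) + 13)/8 = (13 + G + X)/8 = 13/8 + G/8 + X/8)
x(O, c) = -7 + O*c (x(O, c) = c*O + (-4 - 1*3) = O*c + (-4 - 3) = O*c - 7 = -7 + O*c)
(x(-2, 6 - 1*6) - 82)*h(6, 13) = ((-7 - 2*(6 - 1*6)) - 82)*(13/8 + (1/8)*6 + (1/8)*13) = ((-7 - 2*(6 - 6)) - 82)*(13/8 + 3/4 + 13/8) = ((-7 - 2*0) - 82)*4 = ((-7 + 0) - 82)*4 = (-7 - 82)*4 = -89*4 = -356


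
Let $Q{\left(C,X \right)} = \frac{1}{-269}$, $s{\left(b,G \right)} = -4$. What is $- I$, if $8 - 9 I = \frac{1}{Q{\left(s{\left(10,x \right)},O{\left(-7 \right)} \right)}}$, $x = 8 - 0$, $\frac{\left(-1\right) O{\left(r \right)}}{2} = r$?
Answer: $- \frac{277}{9} \approx -30.778$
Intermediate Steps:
$O{\left(r \right)} = - 2 r$
$x = 8$ ($x = 8 + 0 = 8$)
$Q{\left(C,X \right)} = - \frac{1}{269}$
$I = \frac{277}{9}$ ($I = \frac{8}{9} - \frac{1}{9 \left(- \frac{1}{269}\right)} = \frac{8}{9} - - \frac{269}{9} = \frac{8}{9} + \frac{269}{9} = \frac{277}{9} \approx 30.778$)
$- I = \left(-1\right) \frac{277}{9} = - \frac{277}{9}$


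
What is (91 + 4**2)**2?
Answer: 11449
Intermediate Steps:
(91 + 4**2)**2 = (91 + 16)**2 = 107**2 = 11449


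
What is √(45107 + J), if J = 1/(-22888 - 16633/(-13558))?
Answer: √4343145052927121338569/310298871 ≈ 212.38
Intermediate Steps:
J = -13558/310298871 (J = 1/(-22888 - 16633*(-1/13558)) = 1/(-22888 + 16633/13558) = 1/(-310298871/13558) = -13558/310298871 ≈ -4.3693e-5)
√(45107 + J) = √(45107 - 13558/310298871) = √(13996651160639/310298871) = √4343145052927121338569/310298871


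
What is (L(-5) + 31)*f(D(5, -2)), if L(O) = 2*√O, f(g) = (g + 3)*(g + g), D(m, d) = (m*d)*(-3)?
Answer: 61380 + 3960*I*√5 ≈ 61380.0 + 8854.8*I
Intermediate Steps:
D(m, d) = -3*d*m (D(m, d) = (d*m)*(-3) = -3*d*m)
f(g) = 2*g*(3 + g) (f(g) = (3 + g)*(2*g) = 2*g*(3 + g))
(L(-5) + 31)*f(D(5, -2)) = (2*√(-5) + 31)*(2*(-3*(-2)*5)*(3 - 3*(-2)*5)) = (2*(I*√5) + 31)*(2*30*(3 + 30)) = (2*I*√5 + 31)*(2*30*33) = (31 + 2*I*√5)*1980 = 61380 + 3960*I*√5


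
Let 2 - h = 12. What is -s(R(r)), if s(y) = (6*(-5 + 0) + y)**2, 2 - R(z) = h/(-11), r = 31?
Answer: -101124/121 ≈ -835.74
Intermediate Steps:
h = -10 (h = 2 - 1*12 = 2 - 12 = -10)
R(z) = 12/11 (R(z) = 2 - (-10)/(-11) = 2 - (-10)*(-1)/11 = 2 - 1*10/11 = 2 - 10/11 = 12/11)
s(y) = (-30 + y)**2 (s(y) = (6*(-5) + y)**2 = (-30 + y)**2)
-s(R(r)) = -(-30 + 12/11)**2 = -(-318/11)**2 = -1*101124/121 = -101124/121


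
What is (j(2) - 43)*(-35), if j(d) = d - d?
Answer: 1505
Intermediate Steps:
j(d) = 0
(j(2) - 43)*(-35) = (0 - 43)*(-35) = -43*(-35) = 1505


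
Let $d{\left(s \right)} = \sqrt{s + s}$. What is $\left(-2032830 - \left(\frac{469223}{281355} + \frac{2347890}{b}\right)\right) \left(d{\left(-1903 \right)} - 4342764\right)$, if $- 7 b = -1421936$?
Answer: $\frac{147161281591101343736933}{16669533470} - \frac{406638578355447389 i \sqrt{3806}}{200034401640} \approx 8.8282 \cdot 10^{12} - 1.2541 \cdot 10^{8} i$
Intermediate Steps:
$b = \frac{1421936}{7}$ ($b = \left(- \frac{1}{7}\right) \left(-1421936\right) = \frac{1421936}{7} \approx 2.0313 \cdot 10^{5}$)
$d{\left(s \right)} = \sqrt{2} \sqrt{s}$ ($d{\left(s \right)} = \sqrt{2 s} = \sqrt{2} \sqrt{s}$)
$\left(-2032830 - \left(\frac{469223}{281355} + \frac{2347890}{b}\right)\right) \left(d{\left(-1903 \right)} - 4342764\right) = \left(-2032830 - \left(\frac{469223}{281355} + \frac{8217615}{710968}\right)\right) \left(\sqrt{2} \sqrt{-1903} - 4342764\right) = \left(-2032830 - \frac{2645669606189}{200034401640}\right) \left(\sqrt{2} i \sqrt{1903} - 4342764\right) = \left(-2032830 - \frac{2645669606189}{200034401640}\right) \left(i \sqrt{3806} - 4342764\right) = \left(-2032830 - \frac{2645669606189}{200034401640}\right) \left(-4342764 + i \sqrt{3806}\right) = - \frac{406638578355447389 \left(-4342764 + i \sqrt{3806}\right)}{200034401640} = \frac{147161281591101343736933}{16669533470} - \frac{406638578355447389 i \sqrt{3806}}{200034401640}$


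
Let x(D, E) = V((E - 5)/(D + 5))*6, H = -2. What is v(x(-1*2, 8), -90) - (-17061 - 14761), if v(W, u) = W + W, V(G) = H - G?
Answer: 31786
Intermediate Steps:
V(G) = -2 - G
x(D, E) = -12 - 6*(-5 + E)/(5 + D) (x(D, E) = (-2 - (E - 5)/(D + 5))*6 = (-2 - (-5 + E)/(5 + D))*6 = -12 - 6*(-5 + E)/(5 + D))
v(W, u) = 2*W
v(x(-1*2, 8), -90) - (-17061 - 14761) = 2*(6*(-5 - 1*8 - (-2)*2)/(5 - 1*2)) - (-17061 - 14761) = 2*(6*(-5 - 8 - 2*(-2))/(5 - 2)) - 1*(-31822) = 2*(6*(-5 - 8 + 4)/3) + 31822 = 2*(6*(⅓)*(-9)) + 31822 = 2*(-18) + 31822 = -36 + 31822 = 31786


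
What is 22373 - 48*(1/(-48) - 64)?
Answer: 25446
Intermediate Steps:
22373 - 48*(1/(-48) - 64) = 22373 - 48*(-1/48 - 64) = 22373 - 48*(-3073)/48 = 22373 - 1*(-3073) = 22373 + 3073 = 25446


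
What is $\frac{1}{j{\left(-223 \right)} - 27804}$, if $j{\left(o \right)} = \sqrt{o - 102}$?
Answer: $- \frac{27804}{773062741} - \frac{5 i \sqrt{13}}{773062741} \approx -3.5966 \cdot 10^{-5} - 2.332 \cdot 10^{-8} i$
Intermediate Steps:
$j{\left(o \right)} = \sqrt{-102 + o}$
$\frac{1}{j{\left(-223 \right)} - 27804} = \frac{1}{\sqrt{-102 - 223} - 27804} = \frac{1}{\sqrt{-325} - 27804} = \frac{1}{5 i \sqrt{13} - 27804} = \frac{1}{-27804 + 5 i \sqrt{13}}$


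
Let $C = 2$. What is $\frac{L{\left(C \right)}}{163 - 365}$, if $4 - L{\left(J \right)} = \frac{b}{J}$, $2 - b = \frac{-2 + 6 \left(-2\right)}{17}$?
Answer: $- \frac{22}{1717} \approx -0.012813$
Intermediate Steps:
$b = \frac{48}{17}$ ($b = 2 - \frac{-2 + 6 \left(-2\right)}{17} = 2 - \left(-2 - 12\right) \frac{1}{17} = 2 - \left(-14\right) \frac{1}{17} = 2 - - \frac{14}{17} = 2 + \frac{14}{17} = \frac{48}{17} \approx 2.8235$)
$L{\left(J \right)} = 4 - \frac{48}{17 J}$
$\frac{L{\left(C \right)}}{163 - 365} = \frac{4 - \frac{48}{17 \cdot 2}}{163 - 365} = \frac{4 - \frac{24}{17}}{163 - 365} = \frac{4 - \frac{24}{17}}{-202} = \frac{44}{17} \left(- \frac{1}{202}\right) = - \frac{22}{1717}$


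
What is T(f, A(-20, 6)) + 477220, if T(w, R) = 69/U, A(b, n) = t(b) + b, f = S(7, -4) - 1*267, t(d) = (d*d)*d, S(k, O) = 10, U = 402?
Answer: 63947503/134 ≈ 4.7722e+5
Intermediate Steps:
t(d) = d³ (t(d) = d²*d = d³)
f = -257 (f = 10 - 1*267 = 10 - 267 = -257)
A(b, n) = b + b³ (A(b, n) = b³ + b = b + b³)
T(w, R) = 23/134 (T(w, R) = 69/402 = 69*(1/402) = 23/134)
T(f, A(-20, 6)) + 477220 = 23/134 + 477220 = 63947503/134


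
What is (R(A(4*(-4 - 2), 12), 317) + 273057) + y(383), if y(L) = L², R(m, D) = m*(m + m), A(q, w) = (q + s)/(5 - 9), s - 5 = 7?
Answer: 419764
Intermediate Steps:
s = 12 (s = 5 + 7 = 12)
A(q, w) = -3 - q/4 (A(q, w) = (q + 12)/(5 - 9) = (12 + q)/(-4) = (12 + q)*(-¼) = -3 - q/4)
R(m, D) = 2*m² (R(m, D) = m*(2*m) = 2*m²)
(R(A(4*(-4 - 2), 12), 317) + 273057) + y(383) = (2*(-3 - (-4 - 2))² + 273057) + 383² = (2*(-3 - (-6))² + 273057) + 146689 = (2*(-3 - ¼*(-24))² + 273057) + 146689 = (2*(-3 + 6)² + 273057) + 146689 = (2*3² + 273057) + 146689 = (2*9 + 273057) + 146689 = (18 + 273057) + 146689 = 273075 + 146689 = 419764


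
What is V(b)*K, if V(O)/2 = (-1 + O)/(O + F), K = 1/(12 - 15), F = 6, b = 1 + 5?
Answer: -5/18 ≈ -0.27778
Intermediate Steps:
b = 6
K = -⅓ (K = 1/(-3) = -⅓ ≈ -0.33333)
V(O) = 2*(-1 + O)/(6 + O) (V(O) = 2*((-1 + O)/(O + 6)) = 2*((-1 + O)/(6 + O)) = 2*(-1 + O)/(6 + O))
V(b)*K = (2*(-1 + 6)/(6 + 6))*(-⅓) = (2*5/12)*(-⅓) = (2*(1/12)*5)*(-⅓) = (⅚)*(-⅓) = -5/18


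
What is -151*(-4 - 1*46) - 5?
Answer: 7545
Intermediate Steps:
-151*(-4 - 1*46) - 5 = -151*(-4 - 46) - 5 = -151*(-50) - 5 = 7550 - 5 = 7545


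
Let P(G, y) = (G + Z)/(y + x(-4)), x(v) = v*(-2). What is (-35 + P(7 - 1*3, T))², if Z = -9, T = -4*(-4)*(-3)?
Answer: 77841/64 ≈ 1216.3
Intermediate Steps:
T = -48 (T = 16*(-3) = -48)
x(v) = -2*v
P(G, y) = (-9 + G)/(8 + y) (P(G, y) = (G - 9)/(y - 2*(-4)) = (-9 + G)/(y + 8) = (-9 + G)/(8 + y))
(-35 + P(7 - 1*3, T))² = (-35 + (-9 + (7 - 1*3))/(8 - 48))² = (-35 + (-9 + (7 - 3))/(-40))² = (-35 - (-9 + 4)/40)² = (-35 - 1/40*(-5))² = (-35 + ⅛)² = (-279/8)² = 77841/64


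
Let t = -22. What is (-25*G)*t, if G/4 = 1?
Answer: 2200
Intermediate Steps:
G = 4 (G = 4*1 = 4)
(-25*G)*t = -25*4*(-22) = -100*(-22) = 2200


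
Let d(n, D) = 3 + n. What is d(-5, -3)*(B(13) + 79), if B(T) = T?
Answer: -184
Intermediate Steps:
d(-5, -3)*(B(13) + 79) = (3 - 5)*(13 + 79) = -2*92 = -184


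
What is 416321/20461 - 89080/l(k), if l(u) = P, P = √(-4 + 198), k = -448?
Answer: 416321/20461 - 44540*√194/97 ≈ -6375.2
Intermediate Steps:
P = √194 ≈ 13.928
l(u) = √194
416321/20461 - 89080/l(k) = 416321/20461 - 89080*√194/194 = 416321*(1/20461) - 44540*√194/97 = 416321/20461 - 44540*√194/97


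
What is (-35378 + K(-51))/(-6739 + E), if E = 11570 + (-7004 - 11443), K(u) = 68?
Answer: 17655/6808 ≈ 2.5933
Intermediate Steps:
E = -6877 (E = 11570 - 18447 = -6877)
(-35378 + K(-51))/(-6739 + E) = (-35378 + 68)/(-6739 - 6877) = -35310/(-13616) = -35310*(-1/13616) = 17655/6808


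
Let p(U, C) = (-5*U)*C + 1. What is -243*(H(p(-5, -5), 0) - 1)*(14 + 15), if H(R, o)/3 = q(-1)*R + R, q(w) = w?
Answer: 7047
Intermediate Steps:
p(U, C) = 1 - 5*C*U (p(U, C) = -5*C*U + 1 = 1 - 5*C*U)
H(R, o) = 0 (H(R, o) = 3*(-R + R) = 3*0 = 0)
-243*(H(p(-5, -5), 0) - 1)*(14 + 15) = -243*(0 - 1)*(14 + 15) = -(-243)*29 = -243*(-29) = 7047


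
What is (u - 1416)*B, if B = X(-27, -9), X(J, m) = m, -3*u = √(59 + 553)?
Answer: 12744 + 18*√17 ≈ 12818.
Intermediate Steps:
u = -2*√17 (u = -√(59 + 553)/3 = -2*√17 ≈ -8.2462)
B = -9
(u - 1416)*B = (-2*√17 - 1416)*(-9) = (-1416 - 2*√17)*(-9) = 12744 + 18*√17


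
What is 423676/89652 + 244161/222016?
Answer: 28988093197/4976044608 ≈ 5.8255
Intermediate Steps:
423676/89652 + 244161/222016 = 423676*(1/89652) + 244161*(1/222016) = 105919/22413 + 244161/222016 = 28988093197/4976044608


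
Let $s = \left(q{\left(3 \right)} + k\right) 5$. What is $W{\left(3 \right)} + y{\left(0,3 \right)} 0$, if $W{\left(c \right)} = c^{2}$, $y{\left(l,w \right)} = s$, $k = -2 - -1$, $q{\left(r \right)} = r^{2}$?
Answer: $9$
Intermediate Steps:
$k = -1$ ($k = -2 + 1 = -1$)
$s = 40$ ($s = \left(3^{2} - 1\right) 5 = \left(9 - 1\right) 5 = 8 \cdot 5 = 40$)
$y{\left(l,w \right)} = 40$
$W{\left(3 \right)} + y{\left(0,3 \right)} 0 = 3^{2} + 40 \cdot 0 = 9 + 0 = 9$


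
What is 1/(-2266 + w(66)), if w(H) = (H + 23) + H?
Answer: -1/2111 ≈ -0.00047371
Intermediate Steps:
w(H) = 23 + 2*H (w(H) = (23 + H) + H = 23 + 2*H)
1/(-2266 + w(66)) = 1/(-2266 + (23 + 2*66)) = 1/(-2266 + (23 + 132)) = 1/(-2266 + 155) = 1/(-2111) = -1/2111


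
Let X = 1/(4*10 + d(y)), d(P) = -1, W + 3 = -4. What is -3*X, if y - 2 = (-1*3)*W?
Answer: -1/13 ≈ -0.076923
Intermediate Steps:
W = -7 (W = -3 - 4 = -7)
y = 23 (y = 2 - 1*3*(-7) = 2 - 3*(-7) = 2 + 21 = 23)
X = 1/39 (X = 1/(4*10 - 1) = 1/(40 - 1) = 1/39 ≈ 0.025641)
-3*X = -3*1/39 = -1/13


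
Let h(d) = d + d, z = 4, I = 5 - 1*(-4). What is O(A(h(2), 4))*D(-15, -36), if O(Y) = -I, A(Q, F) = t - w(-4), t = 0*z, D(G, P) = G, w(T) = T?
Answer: 135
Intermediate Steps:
I = 9 (I = 5 + 4 = 9)
h(d) = 2*d
t = 0 (t = 0*4 = 0)
A(Q, F) = 4 (A(Q, F) = 0 - 1*(-4) = 0 + 4 = 4)
O(Y) = -9 (O(Y) = -1*9 = -9)
O(A(h(2), 4))*D(-15, -36) = -9*(-15) = 135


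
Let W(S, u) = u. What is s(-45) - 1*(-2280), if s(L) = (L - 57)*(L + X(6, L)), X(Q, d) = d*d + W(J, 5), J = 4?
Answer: -200190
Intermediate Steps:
X(Q, d) = 5 + d² (X(Q, d) = d*d + 5 = d² + 5 = 5 + d²)
s(L) = (-57 + L)*(5 + L + L²) (s(L) = (L - 57)*(L + (5 + L²)) = (-57 + L)*(5 + L + L²))
s(-45) - 1*(-2280) = (-285 + (-45)³ - 56*(-45)² - 52*(-45)) - 1*(-2280) = (-285 - 91125 - 56*2025 + 2340) + 2280 = (-285 - 91125 - 113400 + 2340) + 2280 = -202470 + 2280 = -200190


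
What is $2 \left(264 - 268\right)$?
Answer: $-8$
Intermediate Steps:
$2 \left(264 - 268\right) = 2 \left(-4\right) = -8$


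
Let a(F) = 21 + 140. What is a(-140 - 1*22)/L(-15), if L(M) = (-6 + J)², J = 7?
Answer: 161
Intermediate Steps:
L(M) = 1 (L(M) = (-6 + 7)² = 1² = 1)
a(F) = 161
a(-140 - 1*22)/L(-15) = 161/1 = 161*1 = 161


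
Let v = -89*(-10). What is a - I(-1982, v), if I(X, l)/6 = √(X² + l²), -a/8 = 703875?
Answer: -5631000 - 12*√1180106 ≈ -5.6440e+6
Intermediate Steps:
a = -5631000 (a = -8*703875 = -5631000)
v = 890
I(X, l) = 6*√(X² + l²)
a - I(-1982, v) = -5631000 - 6*√((-1982)² + 890²) = -5631000 - 6*√(3928324 + 792100) = -5631000 - 6*√4720424 = -5631000 - 6*2*√1180106 = -5631000 - 12*√1180106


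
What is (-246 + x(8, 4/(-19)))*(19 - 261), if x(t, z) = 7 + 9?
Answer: 55660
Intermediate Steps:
x(t, z) = 16
(-246 + x(8, 4/(-19)))*(19 - 261) = (-246 + 16)*(19 - 261) = -230*(-242) = 55660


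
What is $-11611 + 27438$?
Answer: $15827$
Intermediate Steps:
$-11611 + 27438 = 15827$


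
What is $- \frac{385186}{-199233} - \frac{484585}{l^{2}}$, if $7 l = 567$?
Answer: $- \frac{3482152517}{48413619} \approx -71.925$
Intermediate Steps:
$l = 81$ ($l = \frac{1}{7} \cdot 567 = 81$)
$- \frac{385186}{-199233} - \frac{484585}{l^{2}} = - \frac{385186}{-199233} - \frac{484585}{81^{2}} = \left(-385186\right) \left(- \frac{1}{199233}\right) - \frac{484585}{6561} = \frac{385186}{199233} - \frac{484585}{6561} = - \frac{3482152517}{48413619}$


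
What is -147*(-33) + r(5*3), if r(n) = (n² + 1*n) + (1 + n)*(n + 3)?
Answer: 5379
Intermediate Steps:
r(n) = n + n² + (1 + n)*(3 + n) (r(n) = (n² + n) + (1 + n)*(3 + n) = (n + n²) + (1 + n)*(3 + n) = n + n² + (1 + n)*(3 + n))
-147*(-33) + r(5*3) = -147*(-33) + (3 + 2*(5*3)² + 5*(5*3)) = 4851 + (3 + 2*15² + 5*15) = 4851 + (3 + 2*225 + 75) = 4851 + (3 + 450 + 75) = 4851 + 528 = 5379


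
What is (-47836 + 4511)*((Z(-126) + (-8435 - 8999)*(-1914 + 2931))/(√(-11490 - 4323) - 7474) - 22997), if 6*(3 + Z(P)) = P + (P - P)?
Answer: 49930961741075125/55876489 - 2304508999950*I*√1757/55876489 ≈ 8.936e+8 - 1.7288e+6*I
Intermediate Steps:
Z(P) = -3 + P/6 (Z(P) = -3 + (P + (P - P))/6 = -3 + (P + 0)/6 = -3 + P/6)
(-47836 + 4511)*((Z(-126) + (-8435 - 8999)*(-1914 + 2931))/(√(-11490 - 4323) - 7474) - 22997) = (-47836 + 4511)*(((-3 + (⅙)*(-126)) + (-8435 - 8999)*(-1914 + 2931))/(√(-11490 - 4323) - 7474) - 22997) = -43325*(((-3 - 21) - 17434*1017)/(√(-15813) - 7474) - 22997) = -43325*((-24 - 17730378)/(3*I*√1757 - 7474) - 22997) = -43325*(-17730402/(-7474 + 3*I*√1757) - 22997) = -43325*(-22997 - 17730402/(-7474 + 3*I*√1757)) = 996345025 + 768169666650/(-7474 + 3*I*√1757)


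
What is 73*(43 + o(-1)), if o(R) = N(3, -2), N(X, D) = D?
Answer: 2993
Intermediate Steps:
o(R) = -2
73*(43 + o(-1)) = 73*(43 - 2) = 73*41 = 2993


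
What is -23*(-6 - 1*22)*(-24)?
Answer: -15456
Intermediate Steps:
-23*(-6 - 1*22)*(-24) = -23*(-6 - 22)*(-24) = -23*(-28)*(-24) = 644*(-24) = -15456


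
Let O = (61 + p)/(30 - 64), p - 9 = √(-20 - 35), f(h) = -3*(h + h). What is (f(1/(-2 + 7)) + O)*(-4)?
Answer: 1108/85 + 2*I*√55/17 ≈ 13.035 + 0.87249*I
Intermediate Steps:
f(h) = -6*h
p = 9 + I*√55 (p = 9 + √(-20 - 35) = 9 + √(-55) = 9 + I*√55 ≈ 9.0 + 7.4162*I)
O = -35/17 - I*√55/34 (O = (61 + (9 + I*√55))/(30 - 64) = (70 + I*√55)/(-34) = (70 + I*√55)*(-1/34) = -35/17 - I*√55/34 ≈ -2.0588 - 0.21812*I)
(f(1/(-2 + 7)) + O)*(-4) = (-6/(-2 + 7) + (-35/17 - I*√55/34))*(-4) = (-6/5 + (-35/17 - I*√55/34))*(-4) = (-277/85 - I*√55/34)*(-4) = 1108/85 + 2*I*√55/17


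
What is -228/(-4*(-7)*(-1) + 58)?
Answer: -38/5 ≈ -7.6000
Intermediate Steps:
-228/(-4*(-7)*(-1) + 58) = -228/(28*(-1) + 58) = -228/(-28 + 58) = -228/30 = -228*1/30 = -38/5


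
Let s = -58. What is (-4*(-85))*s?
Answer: -19720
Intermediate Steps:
(-4*(-85))*s = -4*(-85)*(-58) = 340*(-58) = -19720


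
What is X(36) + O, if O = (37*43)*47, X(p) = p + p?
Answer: 74849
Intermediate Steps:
X(p) = 2*p
O = 74777 (O = 1591*47 = 74777)
X(36) + O = 2*36 + 74777 = 72 + 74777 = 74849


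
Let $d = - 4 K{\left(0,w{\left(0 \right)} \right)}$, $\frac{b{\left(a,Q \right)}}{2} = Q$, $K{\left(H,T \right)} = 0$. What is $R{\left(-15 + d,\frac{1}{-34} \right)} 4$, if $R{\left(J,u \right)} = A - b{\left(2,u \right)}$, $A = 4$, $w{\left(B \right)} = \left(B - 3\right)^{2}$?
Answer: $\frac{276}{17} \approx 16.235$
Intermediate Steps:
$w{\left(B \right)} = \left(-3 + B\right)^{2}$
$b{\left(a,Q \right)} = 2 Q$
$d = 0$ ($d = \left(-4\right) 0 = 0$)
$R{\left(J,u \right)} = 4 - 2 u$
$R{\left(-15 + d,\frac{1}{-34} \right)} 4 = \left(4 - \frac{2}{-34}\right) 4 = \left(4 - - \frac{1}{17}\right) 4 = \left(4 + \frac{1}{17}\right) 4 = \frac{69}{17} \cdot 4 = \frac{276}{17}$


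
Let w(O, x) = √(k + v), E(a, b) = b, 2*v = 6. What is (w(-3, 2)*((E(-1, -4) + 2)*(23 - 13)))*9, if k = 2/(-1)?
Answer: -180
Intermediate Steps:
v = 3 (v = (½)*6 = 3)
k = -2 (k = 2*(-1) = -2)
w(O, x) = 1 (w(O, x) = √(-2 + 3) = √1 = 1)
(w(-3, 2)*((E(-1, -4) + 2)*(23 - 13)))*9 = (1*((-4 + 2)*(23 - 13)))*9 = (1*(-2*10))*9 = (1*(-20))*9 = -20*9 = -180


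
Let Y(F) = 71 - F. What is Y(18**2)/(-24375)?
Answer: 253/24375 ≈ 0.010379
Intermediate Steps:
Y(18**2)/(-24375) = (71 - 1*18**2)/(-24375) = (71 - 1*324)*(-1/24375) = (71 - 324)*(-1/24375) = -253*(-1/24375) = 253/24375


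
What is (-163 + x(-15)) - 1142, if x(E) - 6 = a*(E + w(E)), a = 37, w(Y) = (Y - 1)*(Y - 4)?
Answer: 9394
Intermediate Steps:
w(Y) = (-1 + Y)*(-4 + Y)
x(E) = 154 - 148*E + 37*E² (x(E) = 6 + 37*(E + (4 + E² - 5*E)) = 6 + 37*(4 + E² - 4*E) = 6 + (148 - 148*E + 37*E²) = 154 - 148*E + 37*E²)
(-163 + x(-15)) - 1142 = (-163 + (154 - 148*(-15) + 37*(-15)²)) - 1142 = (-163 + (154 + 2220 + 37*225)) - 1142 = (-163 + (154 + 2220 + 8325)) - 1142 = (-163 + 10699) - 1142 = 10536 - 1142 = 9394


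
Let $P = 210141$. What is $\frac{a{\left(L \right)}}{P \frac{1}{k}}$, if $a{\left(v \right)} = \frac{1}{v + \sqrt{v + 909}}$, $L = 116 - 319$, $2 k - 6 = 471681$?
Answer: $- \frac{31917487}{5674227282} - \frac{157229 \sqrt{706}}{5674227282} \approx -0.0063612$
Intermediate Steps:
$k = \frac{471687}{2}$ ($k = 3 + \frac{1}{2} \cdot 471681 = 3 + \frac{471681}{2} = \frac{471687}{2} \approx 2.3584 \cdot 10^{5}$)
$L = -203$ ($L = 116 - 319 = -203$)
$a{\left(v \right)} = \frac{1}{v + \sqrt{909 + v}}$
$\frac{a{\left(L \right)}}{P \frac{1}{k}} = \frac{1}{\left(-203 + \sqrt{909 - 203}\right) \frac{210141}{\frac{471687}{2}}} = \frac{1}{\left(-203 + \sqrt{706}\right) 210141 \cdot \frac{2}{471687}} = \frac{1}{\left(-203 + \sqrt{706}\right) \frac{140094}{157229}} = \frac{1}{-203 + \sqrt{706}} \cdot \frac{157229}{140094} = \frac{157229}{140094 \left(-203 + \sqrt{706}\right)}$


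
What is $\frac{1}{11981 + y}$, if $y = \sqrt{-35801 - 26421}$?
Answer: $\frac{11981}{143606583} - \frac{i \sqrt{62222}}{143606583} \approx 8.3429 \cdot 10^{-5} - 1.737 \cdot 10^{-6} i$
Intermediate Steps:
$y = i \sqrt{62222}$ ($y = \sqrt{-62222} = i \sqrt{62222} \approx 249.44 i$)
$\frac{1}{11981 + y} = \frac{1}{11981 + i \sqrt{62222}}$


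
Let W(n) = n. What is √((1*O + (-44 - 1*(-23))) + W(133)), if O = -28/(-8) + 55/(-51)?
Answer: √1190442/102 ≈ 10.697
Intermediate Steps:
O = 247/102 (O = -28*(-⅛) + 55*(-1/51) = 7/2 - 55/51 = 247/102 ≈ 2.4216)
√((1*O + (-44 - 1*(-23))) + W(133)) = √((1*(247/102) + (-44 - 1*(-23))) + 133) = √((247/102 + (-44 + 23)) + 133) = √((247/102 - 21) + 133) = √(-1895/102 + 133) = √(11671/102) = √1190442/102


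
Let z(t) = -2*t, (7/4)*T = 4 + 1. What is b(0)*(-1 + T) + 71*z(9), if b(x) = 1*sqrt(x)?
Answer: -1278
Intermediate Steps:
b(x) = sqrt(x)
T = 20/7 (T = 4*(4 + 1)/7 = (4/7)*5 = 20/7 ≈ 2.8571)
b(0)*(-1 + T) + 71*z(9) = sqrt(0)*(-1 + 20/7) + 71*(-2*9) = 0*(13/7) + 71*(-18) = 0 - 1278 = -1278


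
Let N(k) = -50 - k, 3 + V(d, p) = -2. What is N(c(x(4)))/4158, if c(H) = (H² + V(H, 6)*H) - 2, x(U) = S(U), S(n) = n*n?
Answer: -16/297 ≈ -0.053872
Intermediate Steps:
S(n) = n²
x(U) = U²
V(d, p) = -5 (V(d, p) = -3 - 2 = -5)
c(H) = -2 + H² - 5*H (c(H) = (H² - 5*H) - 2 = -2 + H² - 5*H)
N(c(x(4)))/4158 = (-50 - (-2 + (4²)² - 5*4²))/4158 = (-50 - (-2 + 16² - 5*16))*(1/4158) = (-50 - (-2 + 256 - 80))*(1/4158) = (-50 - 1*174)*(1/4158) = (-50 - 174)*(1/4158) = -224*1/4158 = -16/297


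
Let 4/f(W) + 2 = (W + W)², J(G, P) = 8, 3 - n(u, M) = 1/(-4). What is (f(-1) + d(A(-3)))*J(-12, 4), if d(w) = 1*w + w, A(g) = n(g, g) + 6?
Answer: 164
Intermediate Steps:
n(u, M) = 13/4 (n(u, M) = 3 - 1/(-4) = 3 - 1*(-¼) = 3 + ¼ = 13/4)
f(W) = 4/(-2 + 4*W²) (f(W) = 4/(-2 + (W + W)²) = 4/(-2 + (2*W)²) = 4/(-2 + 4*W²))
A(g) = 37/4 (A(g) = 13/4 + 6 = 37/4)
d(w) = 2*w (d(w) = w + w = 2*w)
(f(-1) + d(A(-3)))*J(-12, 4) = (2/(-1 + 2*(-1)²) + 2*(37/4))*8 = (2/(-1 + 2*1) + 37/2)*8 = (2/(-1 + 2) + 37/2)*8 = (2/1 + 37/2)*8 = (2*1 + 37/2)*8 = (2 + 37/2)*8 = (41/2)*8 = 164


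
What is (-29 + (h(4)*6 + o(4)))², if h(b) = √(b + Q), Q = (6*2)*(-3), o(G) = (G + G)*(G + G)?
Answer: 73 + 1680*I*√2 ≈ 73.0 + 2375.9*I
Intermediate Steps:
o(G) = 4*G² (o(G) = (2*G)*(2*G) = 4*G²)
Q = -36 (Q = 12*(-3) = -36)
h(b) = √(-36 + b) (h(b) = √(b - 36) = √(-36 + b))
(-29 + (h(4)*6 + o(4)))² = (-29 + (√(-36 + 4)*6 + 4*4²))² = (-29 + (√(-32)*6 + 4*16))² = (-29 + ((4*I*√2)*6 + 64))² = (-29 + (24*I*√2 + 64))² = (-29 + (64 + 24*I*√2))² = (35 + 24*I*√2)²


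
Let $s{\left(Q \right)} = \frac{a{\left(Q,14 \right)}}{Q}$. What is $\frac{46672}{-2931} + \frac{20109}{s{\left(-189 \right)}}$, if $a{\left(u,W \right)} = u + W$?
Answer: $\frac{1590199133}{73275} \approx 21702.0$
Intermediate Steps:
$a{\left(u,W \right)} = W + u$
$s{\left(Q \right)} = \frac{14 + Q}{Q}$
$\frac{46672}{-2931} + \frac{20109}{s{\left(-189 \right)}} = \frac{46672}{-2931} + \frac{20109}{\frac{1}{-189} \left(14 - 189\right)} = 46672 \left(- \frac{1}{2931}\right) + \frac{20109}{\left(- \frac{1}{189}\right) \left(-175\right)} = - \frac{46672}{2931} + \frac{20109}{\frac{25}{27}} = - \frac{46672}{2931} + 20109 \cdot \frac{27}{25} = - \frac{46672}{2931} + \frac{542943}{25} = \frac{1590199133}{73275}$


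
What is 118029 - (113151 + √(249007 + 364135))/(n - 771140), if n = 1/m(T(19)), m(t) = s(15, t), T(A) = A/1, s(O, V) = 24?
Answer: 2184407791035/18507359 + 24*√613142/18507359 ≈ 1.1803e+5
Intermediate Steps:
T(A) = A (T(A) = A*1 = A)
m(t) = 24
n = 1/24 ≈ 0.041667
118029 - (113151 + √(249007 + 364135))/(n - 771140) = 118029 - (113151 + √(249007 + 364135))/(1/24 - 771140) = 118029 - (113151 + √613142)/(-18507359/24) = 118029 - (113151 + √613142)*(-24)/18507359 = 118029 - (-2715624/18507359 - 24*√613142/18507359) = 118029 + (2715624/18507359 + 24*√613142/18507359) = 2184407791035/18507359 + 24*√613142/18507359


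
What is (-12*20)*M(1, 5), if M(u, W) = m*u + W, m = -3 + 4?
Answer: -1440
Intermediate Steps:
m = 1
M(u, W) = W + u (M(u, W) = 1*u + W = u + W = W + u)
(-12*20)*M(1, 5) = (-12*20)*(5 + 1) = -240*6 = -1440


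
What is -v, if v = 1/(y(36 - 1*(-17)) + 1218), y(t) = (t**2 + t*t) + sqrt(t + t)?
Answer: -3418/23365395 + sqrt(106)/46730790 ≈ -0.00014606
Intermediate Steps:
y(t) = 2*t**2 + sqrt(2)*sqrt(t) (y(t) = (t**2 + t**2) + sqrt(2*t) = 2*t**2 + sqrt(2)*sqrt(t))
v = 1/(6836 + sqrt(106)) (v = 1/((2*(36 - 1*(-17))**2 + sqrt(2)*sqrt(36 - 1*(-17))) + 1218) = 1/((2*(36 + 17)**2 + sqrt(2)*sqrt(36 + 17)) + 1218) = 1/((2*53**2 + sqrt(2)*sqrt(53)) + 1218) = 1/((2*2809 + sqrt(106)) + 1218) = 1/((5618 + sqrt(106)) + 1218) = 1/(6836 + sqrt(106)) ≈ 0.00014606)
-v = -(3418/23365395 - sqrt(106)/46730790) = -3418/23365395 + sqrt(106)/46730790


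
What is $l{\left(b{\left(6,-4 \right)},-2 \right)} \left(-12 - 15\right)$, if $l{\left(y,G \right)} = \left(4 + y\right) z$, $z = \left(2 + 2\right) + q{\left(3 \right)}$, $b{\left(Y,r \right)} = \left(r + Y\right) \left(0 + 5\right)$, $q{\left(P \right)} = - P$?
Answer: $-378$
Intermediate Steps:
$b{\left(Y,r \right)} = 5 Y + 5 r$ ($b{\left(Y,r \right)} = \left(Y + r\right) 5 = 5 Y + 5 r$)
$z = 1$ ($z = \left(2 + 2\right) - 3 = 4 - 3 = 1$)
$l{\left(y,G \right)} = 4 + y$ ($l{\left(y,G \right)} = \left(4 + y\right) 1 = 4 + y$)
$l{\left(b{\left(6,-4 \right)},-2 \right)} \left(-12 - 15\right) = \left(4 + \left(5 \cdot 6 + 5 \left(-4\right)\right)\right) \left(-12 - 15\right) = \left(4 + \left(30 - 20\right)\right) \left(-27\right) = \left(4 + 10\right) \left(-27\right) = 14 \left(-27\right) = -378$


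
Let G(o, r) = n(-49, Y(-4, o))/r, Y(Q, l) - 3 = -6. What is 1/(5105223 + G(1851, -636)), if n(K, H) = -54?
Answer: 106/541153647 ≈ 1.9588e-7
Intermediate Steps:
Y(Q, l) = -3 (Y(Q, l) = 3 - 6 = -3)
G(o, r) = -54/r
1/(5105223 + G(1851, -636)) = 1/(5105223 - 54/(-636)) = 1/(5105223 - 54*(-1/636)) = 1/(5105223 + 9/106) = 1/(541153647/106) = 106/541153647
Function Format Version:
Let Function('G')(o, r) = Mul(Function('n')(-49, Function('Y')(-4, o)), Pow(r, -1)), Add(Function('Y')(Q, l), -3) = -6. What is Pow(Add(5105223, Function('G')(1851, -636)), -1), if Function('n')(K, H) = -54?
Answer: Rational(106, 541153647) ≈ 1.9588e-7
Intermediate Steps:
Function('Y')(Q, l) = -3 (Function('Y')(Q, l) = Add(3, -6) = -3)
Function('G')(o, r) = Mul(-54, Pow(r, -1))
Pow(Add(5105223, Function('G')(1851, -636)), -1) = Pow(Add(5105223, Mul(-54, Pow(-636, -1))), -1) = Pow(Add(5105223, Mul(-54, Rational(-1, 636))), -1) = Pow(Add(5105223, Rational(9, 106)), -1) = Pow(Rational(541153647, 106), -1) = Rational(106, 541153647)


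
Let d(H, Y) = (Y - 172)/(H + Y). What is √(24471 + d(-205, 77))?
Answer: √6264766/16 ≈ 156.43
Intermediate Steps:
d(H, Y) = (-172 + Y)/(H + Y)
√(24471 + d(-205, 77)) = √(24471 + (-172 + 77)/(-205 + 77)) = √(24471 - 95/(-128)) = √(24471 - 1/128*(-95)) = √(24471 + 95/128) = √(3132383/128) = √6264766/16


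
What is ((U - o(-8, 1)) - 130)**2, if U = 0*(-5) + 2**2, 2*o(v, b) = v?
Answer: 14884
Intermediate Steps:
o(v, b) = v/2
U = 4 (U = 0 + 4 = 4)
((U - o(-8, 1)) - 130)**2 = ((4 - (-8)/2) - 130)**2 = ((4 - 1*(-4)) - 130)**2 = ((4 + 4) - 130)**2 = (8 - 130)**2 = (-122)**2 = 14884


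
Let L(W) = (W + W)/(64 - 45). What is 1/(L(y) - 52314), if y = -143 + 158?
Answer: -19/993936 ≈ -1.9116e-5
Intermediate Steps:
y = 15
L(W) = 2*W/19 (L(W) = (2*W)/19 = (2*W)*(1/19) = 2*W/19)
1/(L(y) - 52314) = 1/((2/19)*15 - 52314) = 1/(30/19 - 52314) = 1/(-993936/19) = -19/993936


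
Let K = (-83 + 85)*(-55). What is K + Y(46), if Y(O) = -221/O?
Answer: -5281/46 ≈ -114.80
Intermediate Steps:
K = -110 (K = 2*(-55) = -110)
K + Y(46) = -110 - 221/46 = -5281/46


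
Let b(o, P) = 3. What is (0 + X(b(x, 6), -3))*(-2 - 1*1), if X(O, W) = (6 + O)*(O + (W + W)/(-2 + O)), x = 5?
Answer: 81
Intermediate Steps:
X(O, W) = (6 + O)*(O + 2*W/(-2 + O)) (X(O, W) = (6 + O)*(O + (2*W)/(-2 + O)) = (6 + O)*(O + 2*W/(-2 + O)))
(0 + X(b(x, 6), -3))*(-2 - 1*1) = (0 + (3³ - 12*3 + 4*3² + 12*(-3) + 2*3*(-3))/(-2 + 3))*(-2 - 1*1) = (0 + (27 - 36 + 4*9 - 36 - 18)/1)*(-2 - 1) = (0 + 1*(27 - 36 + 36 - 36 - 18))*(-3) = (0 + 1*(-27))*(-3) = (0 - 27)*(-3) = -27*(-3) = 81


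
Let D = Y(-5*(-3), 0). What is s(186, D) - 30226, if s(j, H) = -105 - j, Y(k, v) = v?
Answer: -30517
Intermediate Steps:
D = 0
s(186, D) - 30226 = (-105 - 1*186) - 30226 = (-105 - 186) - 30226 = -291 - 30226 = -30517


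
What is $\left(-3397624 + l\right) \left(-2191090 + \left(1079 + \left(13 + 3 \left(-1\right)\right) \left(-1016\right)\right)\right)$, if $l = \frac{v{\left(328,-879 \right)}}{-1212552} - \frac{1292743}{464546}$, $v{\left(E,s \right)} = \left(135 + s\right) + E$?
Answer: $\frac{526345867674053630305621}{70410772674} \approx 7.4754 \cdot 10^{12}$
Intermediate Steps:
$v{\left(E,s \right)} = 135 + E + s$
$l = - \frac{195915607375}{70410772674}$ ($l = \frac{135 + 328 - 879}{-1212552} - \frac{1292743}{464546} = \left(-416\right) \left(- \frac{1}{1212552}\right) - \frac{1292743}{464546} = \frac{52}{151569} - \frac{1292743}{464546} = - \frac{195915607375}{70410772674} \approx -2.7825$)
$\left(-3397624 + l\right) \left(-2191090 + \left(1079 + \left(13 + 3 \left(-1\right)\right) \left(-1016\right)\right)\right) = \left(-3397624 - \frac{195915607375}{70410772674}\right) \left(-2191090 + \left(1079 + \left(13 + 3 \left(-1\right)\right) \left(-1016\right)\right)\right) = - \frac{239229527011333951 \left(-2191090 + \left(1079 + \left(13 - 3\right) \left(-1016\right)\right)\right)}{70410772674} = - \frac{239229527011333951 \left(-2191090 + \left(1079 + 10 \left(-1016\right)\right)\right)}{70410772674} = - \frac{239229527011333951 \left(-2191090 + \left(1079 - 10160\right)\right)}{70410772674} = - \frac{239229527011333951 \left(-2191090 - 9081\right)}{70410772674} = \left(- \frac{239229527011333951}{70410772674}\right) \left(-2200171\right) = \frac{526345867674053630305621}{70410772674}$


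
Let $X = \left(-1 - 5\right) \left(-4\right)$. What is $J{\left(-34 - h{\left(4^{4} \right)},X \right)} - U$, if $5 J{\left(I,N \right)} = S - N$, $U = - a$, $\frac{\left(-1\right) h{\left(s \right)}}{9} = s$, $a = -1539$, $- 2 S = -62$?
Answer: $- \frac{7688}{5} \approx -1537.6$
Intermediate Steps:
$S = 31$ ($S = \left(- \frac{1}{2}\right) \left(-62\right) = 31$)
$h{\left(s \right)} = - 9 s$
$U = 1539$ ($U = \left(-1\right) \left(-1539\right) = 1539$)
$X = 24$ ($X = \left(-6\right) \left(-4\right) = 24$)
$J{\left(I,N \right)} = \frac{31}{5} - \frac{N}{5}$ ($J{\left(I,N \right)} = \frac{31 - N}{5} = \frac{31}{5} - \frac{N}{5}$)
$J{\left(-34 - h{\left(4^{4} \right)},X \right)} - U = \left(\frac{31}{5} - \frac{24}{5}\right) - 1539 = \frac{7}{5} - 1539 = - \frac{7688}{5}$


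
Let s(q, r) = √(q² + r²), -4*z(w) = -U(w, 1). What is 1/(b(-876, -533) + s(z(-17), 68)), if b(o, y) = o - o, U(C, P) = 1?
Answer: 4*√73985/73985 ≈ 0.014706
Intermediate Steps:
z(w) = ¼ (z(w) = -(-1)/4 = -¼*(-1) = ¼)
b(o, y) = 0
1/(b(-876, -533) + s(z(-17), 68)) = 1/(0 + √((¼)² + 68²)) = 1/(0 + √(1/16 + 4624)) = 1/(0 + √(73985/16)) = 1/(0 + √73985/4) = 1/(√73985/4) = 4*√73985/73985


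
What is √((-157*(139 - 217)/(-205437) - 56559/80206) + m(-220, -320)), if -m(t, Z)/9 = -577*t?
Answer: I*√53985393435818924282/6874126 ≈ 1068.9*I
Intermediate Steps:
m(t, Z) = 5193*t (m(t, Z) = -(-5193)*t = 5193*t)
√((-157*(139 - 217)/(-205437) - 56559/80206) + m(-220, -320)) = √((-157*(139 - 217)/(-205437) - 56559/80206) + 5193*(-220)) = √((-157*(-78)*(-1/205437) - 56559*1/80206) - 1142460) = √((12246*(-1/205437) - 3327/4718) - 1142460) = √((-4082/68479 - 3327/4718) - 1142460) = √(-247088509/323083922 - 1142460) = √(-369110704616629/323083922) = I*√53985393435818924282/6874126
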